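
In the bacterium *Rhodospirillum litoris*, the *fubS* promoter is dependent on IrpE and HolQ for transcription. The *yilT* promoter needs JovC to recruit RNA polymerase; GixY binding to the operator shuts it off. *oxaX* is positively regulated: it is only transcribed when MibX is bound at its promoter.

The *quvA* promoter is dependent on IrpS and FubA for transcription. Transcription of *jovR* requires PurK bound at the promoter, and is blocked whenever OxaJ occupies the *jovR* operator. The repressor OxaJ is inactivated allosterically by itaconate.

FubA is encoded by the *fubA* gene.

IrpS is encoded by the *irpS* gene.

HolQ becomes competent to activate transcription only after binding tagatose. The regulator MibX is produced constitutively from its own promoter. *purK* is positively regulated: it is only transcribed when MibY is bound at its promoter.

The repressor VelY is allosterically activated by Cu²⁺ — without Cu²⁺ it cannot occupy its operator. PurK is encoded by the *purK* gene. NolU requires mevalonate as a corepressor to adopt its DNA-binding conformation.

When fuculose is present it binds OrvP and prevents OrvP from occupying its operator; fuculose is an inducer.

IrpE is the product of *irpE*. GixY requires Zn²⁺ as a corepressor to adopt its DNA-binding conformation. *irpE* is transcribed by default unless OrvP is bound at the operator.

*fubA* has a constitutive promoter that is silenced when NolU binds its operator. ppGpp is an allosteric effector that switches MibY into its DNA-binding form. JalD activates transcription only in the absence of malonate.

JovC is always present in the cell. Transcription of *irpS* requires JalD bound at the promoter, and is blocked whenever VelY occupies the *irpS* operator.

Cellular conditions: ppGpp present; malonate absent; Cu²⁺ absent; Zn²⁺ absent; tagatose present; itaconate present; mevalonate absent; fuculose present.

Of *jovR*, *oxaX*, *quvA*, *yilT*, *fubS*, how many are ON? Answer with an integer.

5

Itaconate is present, so OxaJ is inactive.
ppGpp is present, so MibY is active.
No repressor is bound and MibY is active, so *purK* is transcribed.
So PurK is produced and active.
No repressor is bound and PurK is active, so *jovR* is transcribed.
→ *jovR* is ON.
MibX is produced constitutively and is active.
No repressor is bound and MibX is active, so *oxaX* is transcribed.
→ *oxaX* is ON.
Malonate is absent, so JalD is active.
Cu²⁺ is absent, so VelY is inactive.
No repressor is bound and JalD is active, so *irpS* is transcribed.
So IrpS is produced and active.
Mevalonate is absent, so NolU is inactive.
With no repressor bound, *fubA* is transcribed.
So FubA is produced and active.
No repressor is bound and IrpS and FubA are active, so *quvA* is transcribed.
→ *quvA* is ON.
JovC is produced constitutively and is active.
Zn²⁺ is absent, so GixY is inactive.
No repressor is bound and JovC is active, so *yilT* is transcribed.
→ *yilT* is ON.
Fuculose is present, so OrvP is inactive.
With no repressor bound, *irpE* is transcribed.
So IrpE is produced and active.
Tagatose is present, so HolQ is active.
No repressor is bound and IrpE and HolQ are active, so *fubS* is transcribed.
→ *fubS* is ON.
5 of the 5 genes are transcribed.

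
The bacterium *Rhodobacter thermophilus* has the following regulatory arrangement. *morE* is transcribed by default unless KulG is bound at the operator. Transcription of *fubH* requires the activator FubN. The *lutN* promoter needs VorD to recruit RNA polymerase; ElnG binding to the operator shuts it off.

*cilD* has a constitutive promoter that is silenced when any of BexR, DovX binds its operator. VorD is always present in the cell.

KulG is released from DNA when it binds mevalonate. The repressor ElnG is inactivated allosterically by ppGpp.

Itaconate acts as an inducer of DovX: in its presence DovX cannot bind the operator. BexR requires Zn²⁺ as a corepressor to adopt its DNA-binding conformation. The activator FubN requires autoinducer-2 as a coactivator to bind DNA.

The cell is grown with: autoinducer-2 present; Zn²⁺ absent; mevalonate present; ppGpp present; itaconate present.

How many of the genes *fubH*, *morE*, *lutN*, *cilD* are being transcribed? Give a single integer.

4

Autoinducer-2 is present, so FubN is active.
No repressor is bound and FubN is active, so *fubH* is transcribed.
→ *fubH* is ON.
Mevalonate is present, so KulG is inactive.
With no repressor bound, *morE* is transcribed.
→ *morE* is ON.
ppGpp is present, so ElnG is inactive.
VorD is produced constitutively and is active.
No repressor is bound and VorD is active, so *lutN* is transcribed.
→ *lutN* is ON.
Zn²⁺ is absent, so BexR is inactive.
Itaconate is present, so DovX is inactive.
With no repressor bound, *cilD* is transcribed.
→ *cilD* is ON.
4 of the 4 genes are transcribed.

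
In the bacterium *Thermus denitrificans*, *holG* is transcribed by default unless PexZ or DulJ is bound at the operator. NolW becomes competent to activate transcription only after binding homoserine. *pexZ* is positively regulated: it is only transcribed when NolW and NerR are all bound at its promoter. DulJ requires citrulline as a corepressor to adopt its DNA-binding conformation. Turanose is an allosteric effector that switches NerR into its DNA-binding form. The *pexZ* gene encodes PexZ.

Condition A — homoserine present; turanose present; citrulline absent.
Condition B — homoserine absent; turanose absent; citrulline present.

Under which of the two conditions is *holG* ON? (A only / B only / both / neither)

Condition A:
Homoserine is present, so NolW is active.
Turanose is present, so NerR is active.
No repressor is bound and NolW and NerR are active, so *pexZ* is transcribed.
So PexZ is produced and active.
Citrulline is absent, so DulJ is inactive.
With repressor PexZ bound, *holG* is not transcribed.
→ *holG* is OFF in A.
Condition B:
Homoserine is absent, so NolW is inactive.
Turanose is absent, so NerR is inactive.
Required activator NolW is absent, so *pexZ* is not transcribed.
So PexZ is not produced.
Citrulline is present, so DulJ is active.
With repressor DulJ bound, *holG* is not transcribed.
→ *holG* is OFF in B.

neither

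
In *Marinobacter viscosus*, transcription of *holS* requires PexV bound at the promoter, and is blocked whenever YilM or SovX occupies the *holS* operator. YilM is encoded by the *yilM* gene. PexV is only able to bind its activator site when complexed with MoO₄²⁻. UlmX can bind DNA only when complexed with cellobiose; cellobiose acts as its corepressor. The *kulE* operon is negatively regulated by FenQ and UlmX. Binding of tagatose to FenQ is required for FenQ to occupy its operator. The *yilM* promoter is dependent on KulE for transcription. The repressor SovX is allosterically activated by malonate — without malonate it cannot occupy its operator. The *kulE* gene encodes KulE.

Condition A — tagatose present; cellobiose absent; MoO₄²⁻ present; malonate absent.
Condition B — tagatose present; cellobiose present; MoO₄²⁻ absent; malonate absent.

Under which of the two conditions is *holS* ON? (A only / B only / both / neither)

Condition A:
Tagatose is present, so FenQ is active.
Cellobiose is absent, so UlmX is inactive.
With repressor FenQ bound, *kulE* is not transcribed.
So KulE is not produced.
Required activator KulE is absent, so *yilM* is not transcribed.
So YilM is not produced.
MoO₄²⁻ is present, so PexV is active.
Malonate is absent, so SovX is inactive.
No repressor is bound and PexV is active, so *holS* is transcribed.
→ *holS* is ON in A.
Condition B:
Tagatose is present, so FenQ is active.
Cellobiose is present, so UlmX is active.
With repressor FenQ bound, *kulE* is not transcribed.
So KulE is not produced.
Required activator KulE is absent, so *yilM* is not transcribed.
So YilM is not produced.
MoO₄²⁻ is absent, so PexV is inactive.
Malonate is absent, so SovX is inactive.
Required activator PexV is absent, so *holS* is not transcribed.
→ *holS* is OFF in B.

A only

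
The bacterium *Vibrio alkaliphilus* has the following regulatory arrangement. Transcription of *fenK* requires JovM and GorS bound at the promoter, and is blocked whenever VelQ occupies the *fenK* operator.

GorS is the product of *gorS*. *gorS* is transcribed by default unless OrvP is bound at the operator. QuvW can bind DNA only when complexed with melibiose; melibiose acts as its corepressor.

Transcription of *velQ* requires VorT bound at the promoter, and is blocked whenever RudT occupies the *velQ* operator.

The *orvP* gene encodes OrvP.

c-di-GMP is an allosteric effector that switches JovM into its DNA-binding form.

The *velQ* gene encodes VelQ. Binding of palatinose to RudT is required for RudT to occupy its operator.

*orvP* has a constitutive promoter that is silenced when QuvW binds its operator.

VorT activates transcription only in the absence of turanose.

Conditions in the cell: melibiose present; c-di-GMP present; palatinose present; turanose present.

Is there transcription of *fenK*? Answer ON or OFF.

c-di-GMP is present, so JovM is active.
Melibiose is present, so QuvW is active.
With repressor QuvW bound, *orvP* is not transcribed.
So OrvP is not produced.
With no repressor bound, *gorS* is transcribed.
So GorS is produced and active.
Palatinose is present, so RudT is active.
Turanose is present, so VorT is inactive.
With repressor RudT bound, *velQ* is not transcribed.
So VelQ is not produced.
No repressor is bound and JovM and GorS are active, so *fenK* is transcribed.

ON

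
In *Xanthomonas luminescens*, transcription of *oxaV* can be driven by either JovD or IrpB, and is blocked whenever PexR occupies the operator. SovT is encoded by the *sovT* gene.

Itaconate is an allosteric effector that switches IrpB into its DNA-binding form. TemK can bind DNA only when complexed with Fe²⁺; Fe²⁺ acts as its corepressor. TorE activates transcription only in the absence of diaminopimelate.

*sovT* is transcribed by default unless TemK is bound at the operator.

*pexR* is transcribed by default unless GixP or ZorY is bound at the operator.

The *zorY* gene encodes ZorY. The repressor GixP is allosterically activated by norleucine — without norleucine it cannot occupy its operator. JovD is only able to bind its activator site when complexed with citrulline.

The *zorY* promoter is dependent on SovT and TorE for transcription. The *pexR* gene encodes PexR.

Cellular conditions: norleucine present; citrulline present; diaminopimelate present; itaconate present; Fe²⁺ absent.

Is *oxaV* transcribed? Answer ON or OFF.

ON

Norleucine is present, so GixP is active.
Fe²⁺ is absent, so TemK is inactive.
With no repressor bound, *sovT* is transcribed.
So SovT is produced and active.
Diaminopimelate is present, so TorE is inactive.
Required activator TorE is absent, so *zorY* is not transcribed.
So ZorY is not produced.
With repressor GixP bound, *pexR* is not transcribed.
So PexR is not produced.
Citrulline is present, so JovD is active.
Itaconate is present, so IrpB is active.
Activator JovD is present, so *oxaV* is transcribed.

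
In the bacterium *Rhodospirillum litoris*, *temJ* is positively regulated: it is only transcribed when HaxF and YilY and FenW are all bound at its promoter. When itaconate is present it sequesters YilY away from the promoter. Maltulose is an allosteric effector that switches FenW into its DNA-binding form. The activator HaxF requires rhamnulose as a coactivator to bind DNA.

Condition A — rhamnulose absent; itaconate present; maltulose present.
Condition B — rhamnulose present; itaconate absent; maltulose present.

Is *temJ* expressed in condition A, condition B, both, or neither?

B only

Condition A:
Rhamnulose is absent, so HaxF is inactive.
Itaconate is present, so YilY is inactive.
Maltulose is present, so FenW is active.
Required activator HaxF is absent, so *temJ* is not transcribed.
→ *temJ* is OFF in A.
Condition B:
Rhamnulose is present, so HaxF is active.
Itaconate is absent, so YilY is active.
Maltulose is present, so FenW is active.
No repressor is bound and HaxF and YilY and FenW are active, so *temJ* is transcribed.
→ *temJ* is ON in B.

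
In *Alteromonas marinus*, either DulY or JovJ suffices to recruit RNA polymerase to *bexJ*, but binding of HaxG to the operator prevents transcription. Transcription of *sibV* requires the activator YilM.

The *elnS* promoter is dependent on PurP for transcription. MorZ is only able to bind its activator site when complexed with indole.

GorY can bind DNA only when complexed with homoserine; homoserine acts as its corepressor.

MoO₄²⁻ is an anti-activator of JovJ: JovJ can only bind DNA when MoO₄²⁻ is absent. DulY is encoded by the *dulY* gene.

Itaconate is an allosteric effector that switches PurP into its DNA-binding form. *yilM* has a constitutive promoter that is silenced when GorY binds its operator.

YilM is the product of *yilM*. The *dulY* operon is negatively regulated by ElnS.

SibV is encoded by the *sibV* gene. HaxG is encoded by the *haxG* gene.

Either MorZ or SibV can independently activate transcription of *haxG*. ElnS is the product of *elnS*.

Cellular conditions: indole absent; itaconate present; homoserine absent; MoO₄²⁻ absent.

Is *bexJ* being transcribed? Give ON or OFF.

Itaconate is present, so PurP is active.
No repressor is bound and PurP is active, so *elnS* is transcribed.
So ElnS is produced and active.
With repressor ElnS bound, *dulY* is not transcribed.
So DulY is not produced.
MoO₄²⁻ is absent, so JovJ is active.
Indole is absent, so MorZ is inactive.
Homoserine is absent, so GorY is inactive.
With no repressor bound, *yilM* is transcribed.
So YilM is produced and active.
No repressor is bound and YilM is active, so *sibV* is transcribed.
So SibV is produced and active.
Activator SibV is present, so *haxG* is transcribed.
So HaxG is produced and active.
With repressor HaxG bound, *bexJ* is not transcribed.

OFF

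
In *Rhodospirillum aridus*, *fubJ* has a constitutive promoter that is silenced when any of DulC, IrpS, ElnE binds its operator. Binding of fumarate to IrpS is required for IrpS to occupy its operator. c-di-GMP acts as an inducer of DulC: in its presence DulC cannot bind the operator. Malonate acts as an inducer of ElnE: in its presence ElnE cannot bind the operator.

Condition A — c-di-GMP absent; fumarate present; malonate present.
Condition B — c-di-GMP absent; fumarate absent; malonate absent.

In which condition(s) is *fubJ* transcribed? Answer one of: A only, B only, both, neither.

Condition A:
c-di-GMP is absent, so DulC is active.
Fumarate is present, so IrpS is active.
Malonate is present, so ElnE is inactive.
With repressor DulC bound, *fubJ* is not transcribed.
→ *fubJ* is OFF in A.
Condition B:
c-di-GMP is absent, so DulC is active.
Fumarate is absent, so IrpS is inactive.
Malonate is absent, so ElnE is active.
With repressor DulC bound, *fubJ* is not transcribed.
→ *fubJ* is OFF in B.

neither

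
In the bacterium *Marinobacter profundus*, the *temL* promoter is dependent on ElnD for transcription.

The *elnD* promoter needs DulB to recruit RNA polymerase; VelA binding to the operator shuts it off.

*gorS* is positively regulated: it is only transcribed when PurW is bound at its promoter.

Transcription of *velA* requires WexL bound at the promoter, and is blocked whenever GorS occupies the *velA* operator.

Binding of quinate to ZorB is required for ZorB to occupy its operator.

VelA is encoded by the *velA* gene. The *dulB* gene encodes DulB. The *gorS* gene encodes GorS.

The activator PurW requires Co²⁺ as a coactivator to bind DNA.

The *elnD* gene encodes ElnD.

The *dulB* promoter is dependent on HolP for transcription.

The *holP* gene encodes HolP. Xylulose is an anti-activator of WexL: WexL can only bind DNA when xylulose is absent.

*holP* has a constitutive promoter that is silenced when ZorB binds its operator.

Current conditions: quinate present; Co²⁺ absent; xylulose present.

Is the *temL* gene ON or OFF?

Quinate is present, so ZorB is active.
With repressor ZorB bound, *holP* is not transcribed.
So HolP is not produced.
Required activator HolP is absent, so *dulB* is not transcribed.
So DulB is not produced.
Xylulose is present, so WexL is inactive.
Co²⁺ is absent, so PurW is inactive.
Required activator PurW is absent, so *gorS* is not transcribed.
So GorS is not produced.
Required activator WexL is absent, so *velA* is not transcribed.
So VelA is not produced.
Required activator DulB is absent, so *elnD* is not transcribed.
So ElnD is not produced.
Required activator ElnD is absent, so *temL* is not transcribed.

OFF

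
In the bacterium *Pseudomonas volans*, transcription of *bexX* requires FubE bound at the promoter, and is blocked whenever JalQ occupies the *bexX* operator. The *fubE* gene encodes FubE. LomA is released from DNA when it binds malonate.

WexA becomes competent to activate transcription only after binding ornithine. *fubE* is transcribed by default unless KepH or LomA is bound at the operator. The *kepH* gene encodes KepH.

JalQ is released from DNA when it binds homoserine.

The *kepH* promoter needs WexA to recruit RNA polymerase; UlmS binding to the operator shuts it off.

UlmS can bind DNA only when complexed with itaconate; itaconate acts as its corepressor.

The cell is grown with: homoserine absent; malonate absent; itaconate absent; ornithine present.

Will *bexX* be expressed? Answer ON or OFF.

Homoserine is absent, so JalQ is active.
Itaconate is absent, so UlmS is inactive.
Ornithine is present, so WexA is active.
No repressor is bound and WexA is active, so *kepH* is transcribed.
So KepH is produced and active.
Malonate is absent, so LomA is active.
With repressor KepH bound, *fubE* is not transcribed.
So FubE is not produced.
With repressor JalQ bound, *bexX* is not transcribed.

OFF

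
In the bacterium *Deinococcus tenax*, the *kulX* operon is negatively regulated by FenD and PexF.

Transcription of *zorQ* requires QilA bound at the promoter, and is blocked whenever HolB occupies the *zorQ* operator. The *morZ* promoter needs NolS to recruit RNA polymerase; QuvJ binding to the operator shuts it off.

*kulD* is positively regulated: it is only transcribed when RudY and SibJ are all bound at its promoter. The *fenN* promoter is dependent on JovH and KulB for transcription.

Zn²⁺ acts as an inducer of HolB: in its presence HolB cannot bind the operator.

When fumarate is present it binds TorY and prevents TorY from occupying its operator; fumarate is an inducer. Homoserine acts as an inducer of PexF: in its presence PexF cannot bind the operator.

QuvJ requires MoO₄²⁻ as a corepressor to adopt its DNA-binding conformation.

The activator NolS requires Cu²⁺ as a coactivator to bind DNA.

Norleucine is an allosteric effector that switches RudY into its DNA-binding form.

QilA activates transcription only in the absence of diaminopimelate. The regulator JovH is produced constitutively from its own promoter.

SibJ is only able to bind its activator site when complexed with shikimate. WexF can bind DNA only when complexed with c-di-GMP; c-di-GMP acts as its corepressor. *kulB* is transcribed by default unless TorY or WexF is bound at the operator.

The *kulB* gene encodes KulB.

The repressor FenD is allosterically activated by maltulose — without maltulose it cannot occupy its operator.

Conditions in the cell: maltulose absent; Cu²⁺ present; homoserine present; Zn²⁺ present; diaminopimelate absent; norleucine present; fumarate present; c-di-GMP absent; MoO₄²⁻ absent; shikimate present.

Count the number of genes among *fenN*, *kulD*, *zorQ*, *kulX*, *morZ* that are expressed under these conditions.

JovH is produced constitutively and is active.
Fumarate is present, so TorY is inactive.
c-di-GMP is absent, so WexF is inactive.
With no repressor bound, *kulB* is transcribed.
So KulB is produced and active.
No repressor is bound and JovH and KulB are active, so *fenN* is transcribed.
→ *fenN* is ON.
Norleucine is present, so RudY is active.
Shikimate is present, so SibJ is active.
No repressor is bound and RudY and SibJ are active, so *kulD* is transcribed.
→ *kulD* is ON.
Diaminopimelate is absent, so QilA is active.
Zn²⁺ is present, so HolB is inactive.
No repressor is bound and QilA is active, so *zorQ* is transcribed.
→ *zorQ* is ON.
Maltulose is absent, so FenD is inactive.
Homoserine is present, so PexF is inactive.
With no repressor bound, *kulX* is transcribed.
→ *kulX* is ON.
Cu²⁺ is present, so NolS is active.
MoO₄²⁻ is absent, so QuvJ is inactive.
No repressor is bound and NolS is active, so *morZ* is transcribed.
→ *morZ* is ON.
5 of the 5 genes are transcribed.

5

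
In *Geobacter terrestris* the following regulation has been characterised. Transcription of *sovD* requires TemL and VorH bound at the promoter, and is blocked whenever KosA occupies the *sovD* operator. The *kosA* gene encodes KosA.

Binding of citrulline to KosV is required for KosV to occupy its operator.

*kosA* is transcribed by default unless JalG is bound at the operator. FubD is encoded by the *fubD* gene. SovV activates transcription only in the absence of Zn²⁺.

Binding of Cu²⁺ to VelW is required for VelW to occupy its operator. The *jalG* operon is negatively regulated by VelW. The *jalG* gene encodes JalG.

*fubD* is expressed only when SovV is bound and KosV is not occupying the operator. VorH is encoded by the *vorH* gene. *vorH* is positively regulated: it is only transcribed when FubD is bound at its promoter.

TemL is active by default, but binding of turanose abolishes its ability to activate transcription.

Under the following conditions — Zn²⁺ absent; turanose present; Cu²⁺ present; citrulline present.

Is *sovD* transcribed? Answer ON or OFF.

Cu²⁺ is present, so VelW is active.
With repressor VelW bound, *jalG* is not transcribed.
So JalG is not produced.
With no repressor bound, *kosA* is transcribed.
So KosA is produced and active.
Turanose is present, so TemL is inactive.
Citrulline is present, so KosV is active.
Zn²⁺ is absent, so SovV is active.
With repressor KosV bound, *fubD* is not transcribed.
So FubD is not produced.
Required activator FubD is absent, so *vorH* is not transcribed.
So VorH is not produced.
With repressor KosA bound, *sovD* is not transcribed.

OFF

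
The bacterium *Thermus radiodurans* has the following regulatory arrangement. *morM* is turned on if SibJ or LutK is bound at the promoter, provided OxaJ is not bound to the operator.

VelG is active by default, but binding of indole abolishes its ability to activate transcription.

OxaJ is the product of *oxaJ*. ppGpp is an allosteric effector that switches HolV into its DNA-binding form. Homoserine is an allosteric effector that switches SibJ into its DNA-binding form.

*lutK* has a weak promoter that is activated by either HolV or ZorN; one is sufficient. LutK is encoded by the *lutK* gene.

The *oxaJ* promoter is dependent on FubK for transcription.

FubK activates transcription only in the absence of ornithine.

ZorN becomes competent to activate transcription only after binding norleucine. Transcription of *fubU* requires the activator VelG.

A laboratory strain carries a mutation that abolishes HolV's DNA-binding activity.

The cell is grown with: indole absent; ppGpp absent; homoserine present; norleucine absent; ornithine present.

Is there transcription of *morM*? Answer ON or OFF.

ON

Homoserine is present, so SibJ is active.
Ornithine is present, so FubK is inactive.
Required activator FubK is absent, so *oxaJ* is not transcribed.
So OxaJ is not produced.
HolV is non-functional in this strain, so it has no effect.
Norleucine is absent, so ZorN is inactive.
No activator is available at the *lutK* promoter, so *lutK* is not transcribed.
So LutK is not produced.
Activator SibJ is present, so *morM* is transcribed.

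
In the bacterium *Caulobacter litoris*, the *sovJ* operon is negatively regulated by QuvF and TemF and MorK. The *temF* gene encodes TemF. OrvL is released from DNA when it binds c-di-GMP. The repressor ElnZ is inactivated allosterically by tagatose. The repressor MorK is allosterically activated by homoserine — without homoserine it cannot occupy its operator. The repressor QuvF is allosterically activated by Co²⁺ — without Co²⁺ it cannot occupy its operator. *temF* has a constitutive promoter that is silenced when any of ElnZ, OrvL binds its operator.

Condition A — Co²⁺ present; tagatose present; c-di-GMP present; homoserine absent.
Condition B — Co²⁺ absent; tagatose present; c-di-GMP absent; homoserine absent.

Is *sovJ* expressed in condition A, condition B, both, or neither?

B only

Condition A:
Co²⁺ is present, so QuvF is active.
Tagatose is present, so ElnZ is inactive.
c-di-GMP is present, so OrvL is inactive.
With no repressor bound, *temF* is transcribed.
So TemF is produced and active.
Homoserine is absent, so MorK is inactive.
With repressor QuvF bound, *sovJ* is not transcribed.
→ *sovJ* is OFF in A.
Condition B:
Co²⁺ is absent, so QuvF is inactive.
Tagatose is present, so ElnZ is inactive.
c-di-GMP is absent, so OrvL is active.
With repressor OrvL bound, *temF* is not transcribed.
So TemF is not produced.
Homoserine is absent, so MorK is inactive.
With no repressor bound, *sovJ* is transcribed.
→ *sovJ* is ON in B.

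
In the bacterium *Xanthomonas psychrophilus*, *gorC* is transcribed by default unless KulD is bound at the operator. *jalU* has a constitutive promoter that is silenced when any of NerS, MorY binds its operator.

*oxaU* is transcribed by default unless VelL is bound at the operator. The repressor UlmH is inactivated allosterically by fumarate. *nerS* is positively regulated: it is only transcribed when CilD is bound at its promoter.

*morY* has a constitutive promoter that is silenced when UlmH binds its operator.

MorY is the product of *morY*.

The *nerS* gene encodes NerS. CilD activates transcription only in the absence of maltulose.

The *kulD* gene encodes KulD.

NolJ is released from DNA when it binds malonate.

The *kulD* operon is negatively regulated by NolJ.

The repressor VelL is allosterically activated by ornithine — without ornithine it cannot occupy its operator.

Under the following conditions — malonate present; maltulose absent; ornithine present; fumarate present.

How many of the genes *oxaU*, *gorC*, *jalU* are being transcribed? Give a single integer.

0

Ornithine is present, so VelL is active.
With repressor VelL bound, *oxaU* is not transcribed.
→ *oxaU* is OFF.
Malonate is present, so NolJ is inactive.
With no repressor bound, *kulD* is transcribed.
So KulD is produced and active.
With repressor KulD bound, *gorC* is not transcribed.
→ *gorC* is OFF.
Maltulose is absent, so CilD is active.
No repressor is bound and CilD is active, so *nerS* is transcribed.
So NerS is produced and active.
Fumarate is present, so UlmH is inactive.
With no repressor bound, *morY* is transcribed.
So MorY is produced and active.
With repressor NerS bound, *jalU* is not transcribed.
→ *jalU* is OFF.
0 of the 3 genes are transcribed.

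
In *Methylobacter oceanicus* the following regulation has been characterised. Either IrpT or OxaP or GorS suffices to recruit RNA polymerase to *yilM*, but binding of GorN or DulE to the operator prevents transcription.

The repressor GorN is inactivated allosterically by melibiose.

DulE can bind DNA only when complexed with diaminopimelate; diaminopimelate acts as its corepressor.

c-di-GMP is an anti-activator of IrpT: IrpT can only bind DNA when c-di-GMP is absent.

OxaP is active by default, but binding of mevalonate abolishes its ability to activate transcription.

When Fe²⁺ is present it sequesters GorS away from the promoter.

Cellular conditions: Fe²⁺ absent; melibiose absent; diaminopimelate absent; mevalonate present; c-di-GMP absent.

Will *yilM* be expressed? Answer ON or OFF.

c-di-GMP is absent, so IrpT is active.
Melibiose is absent, so GorN is active.
Mevalonate is present, so OxaP is inactive.
Diaminopimelate is absent, so DulE is inactive.
Fe²⁺ is absent, so GorS is active.
With repressor GorN bound, *yilM* is not transcribed.

OFF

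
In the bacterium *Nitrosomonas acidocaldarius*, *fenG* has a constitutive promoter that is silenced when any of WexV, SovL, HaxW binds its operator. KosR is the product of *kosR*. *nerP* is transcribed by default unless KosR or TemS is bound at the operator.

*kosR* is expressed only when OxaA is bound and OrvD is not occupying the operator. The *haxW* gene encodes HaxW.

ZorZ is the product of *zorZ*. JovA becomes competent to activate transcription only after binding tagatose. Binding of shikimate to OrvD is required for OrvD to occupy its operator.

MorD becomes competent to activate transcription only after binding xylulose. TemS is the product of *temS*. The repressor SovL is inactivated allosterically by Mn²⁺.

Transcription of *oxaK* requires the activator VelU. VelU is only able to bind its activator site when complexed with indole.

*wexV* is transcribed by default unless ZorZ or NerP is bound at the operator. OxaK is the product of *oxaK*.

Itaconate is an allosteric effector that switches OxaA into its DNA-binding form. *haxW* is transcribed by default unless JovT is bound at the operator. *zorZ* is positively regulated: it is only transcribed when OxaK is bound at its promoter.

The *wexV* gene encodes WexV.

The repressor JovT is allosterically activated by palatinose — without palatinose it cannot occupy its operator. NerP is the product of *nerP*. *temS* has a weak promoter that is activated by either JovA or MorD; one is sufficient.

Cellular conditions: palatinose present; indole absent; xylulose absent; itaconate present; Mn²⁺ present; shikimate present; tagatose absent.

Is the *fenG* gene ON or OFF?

Indole is absent, so VelU is inactive.
Required activator VelU is absent, so *oxaK* is not transcribed.
So OxaK is not produced.
Required activator OxaK is absent, so *zorZ* is not transcribed.
So ZorZ is not produced.
Shikimate is present, so OrvD is active.
Itaconate is present, so OxaA is active.
With repressor OrvD bound, *kosR* is not transcribed.
So KosR is not produced.
Tagatose is absent, so JovA is inactive.
Xylulose is absent, so MorD is inactive.
No activator is available at the *temS* promoter, so *temS* is not transcribed.
So TemS is not produced.
With no repressor bound, *nerP* is transcribed.
So NerP is produced and active.
With repressor NerP bound, *wexV* is not transcribed.
So WexV is not produced.
Mn²⁺ is present, so SovL is inactive.
Palatinose is present, so JovT is active.
With repressor JovT bound, *haxW* is not transcribed.
So HaxW is not produced.
With no repressor bound, *fenG* is transcribed.

ON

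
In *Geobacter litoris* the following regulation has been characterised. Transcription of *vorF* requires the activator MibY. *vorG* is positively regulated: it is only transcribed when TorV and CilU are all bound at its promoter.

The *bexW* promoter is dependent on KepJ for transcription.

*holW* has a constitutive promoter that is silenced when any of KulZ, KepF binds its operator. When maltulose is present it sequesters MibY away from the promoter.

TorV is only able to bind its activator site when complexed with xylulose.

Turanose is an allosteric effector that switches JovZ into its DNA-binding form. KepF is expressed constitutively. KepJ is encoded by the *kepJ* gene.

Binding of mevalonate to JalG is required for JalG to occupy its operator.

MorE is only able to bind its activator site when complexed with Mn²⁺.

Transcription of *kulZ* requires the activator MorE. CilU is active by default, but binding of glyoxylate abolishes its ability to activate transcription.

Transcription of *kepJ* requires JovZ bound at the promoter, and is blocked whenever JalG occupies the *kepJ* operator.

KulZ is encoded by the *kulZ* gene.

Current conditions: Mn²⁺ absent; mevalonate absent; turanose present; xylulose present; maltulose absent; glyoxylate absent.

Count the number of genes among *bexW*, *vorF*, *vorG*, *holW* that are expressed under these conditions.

3

Mevalonate is absent, so JalG is inactive.
Turanose is present, so JovZ is active.
No repressor is bound and JovZ is active, so *kepJ* is transcribed.
So KepJ is produced and active.
No repressor is bound and KepJ is active, so *bexW* is transcribed.
→ *bexW* is ON.
Maltulose is absent, so MibY is active.
No repressor is bound and MibY is active, so *vorF* is transcribed.
→ *vorF* is ON.
Xylulose is present, so TorV is active.
Glyoxylate is absent, so CilU is active.
No repressor is bound and TorV and CilU are active, so *vorG* is transcribed.
→ *vorG* is ON.
Mn²⁺ is absent, so MorE is inactive.
Required activator MorE is absent, so *kulZ* is not transcribed.
So KulZ is not produced.
KepF is produced constitutively and is active.
With repressor KepF bound, *holW* is not transcribed.
→ *holW* is OFF.
3 of the 4 genes are transcribed.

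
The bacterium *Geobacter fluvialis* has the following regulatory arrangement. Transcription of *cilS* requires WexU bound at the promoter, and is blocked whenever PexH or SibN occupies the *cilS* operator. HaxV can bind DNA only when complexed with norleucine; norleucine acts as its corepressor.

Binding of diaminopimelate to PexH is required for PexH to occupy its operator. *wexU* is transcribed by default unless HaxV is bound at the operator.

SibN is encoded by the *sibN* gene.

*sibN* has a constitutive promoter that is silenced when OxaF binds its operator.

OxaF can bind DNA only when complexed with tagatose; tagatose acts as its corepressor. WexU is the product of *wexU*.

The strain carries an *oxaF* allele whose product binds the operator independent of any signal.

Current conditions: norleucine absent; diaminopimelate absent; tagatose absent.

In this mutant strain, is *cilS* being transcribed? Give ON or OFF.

Diaminopimelate is absent, so PexH is inactive.
OxaF is constitutively active in this strain.
With repressor OxaF bound, *sibN* is not transcribed.
So SibN is not produced.
Norleucine is absent, so HaxV is inactive.
With no repressor bound, *wexU* is transcribed.
So WexU is produced and active.
No repressor is bound and WexU is active, so *cilS* is transcribed.

ON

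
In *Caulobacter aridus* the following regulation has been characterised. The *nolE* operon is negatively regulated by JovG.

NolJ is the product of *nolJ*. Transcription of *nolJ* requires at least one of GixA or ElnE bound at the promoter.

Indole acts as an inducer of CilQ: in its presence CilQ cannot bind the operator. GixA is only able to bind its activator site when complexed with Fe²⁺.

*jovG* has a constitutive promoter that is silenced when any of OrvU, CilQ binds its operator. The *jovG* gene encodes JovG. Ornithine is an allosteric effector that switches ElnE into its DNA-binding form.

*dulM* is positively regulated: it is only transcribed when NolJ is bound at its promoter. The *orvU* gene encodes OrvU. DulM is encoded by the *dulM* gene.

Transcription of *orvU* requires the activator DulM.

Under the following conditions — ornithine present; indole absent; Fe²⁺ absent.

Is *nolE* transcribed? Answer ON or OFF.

ON

Fe²⁺ is absent, so GixA is inactive.
Ornithine is present, so ElnE is active.
Activator ElnE is present, so *nolJ* is transcribed.
So NolJ is produced and active.
No repressor is bound and NolJ is active, so *dulM* is transcribed.
So DulM is produced and active.
No repressor is bound and DulM is active, so *orvU* is transcribed.
So OrvU is produced and active.
Indole is absent, so CilQ is active.
With repressor OrvU bound, *jovG* is not transcribed.
So JovG is not produced.
With no repressor bound, *nolE* is transcribed.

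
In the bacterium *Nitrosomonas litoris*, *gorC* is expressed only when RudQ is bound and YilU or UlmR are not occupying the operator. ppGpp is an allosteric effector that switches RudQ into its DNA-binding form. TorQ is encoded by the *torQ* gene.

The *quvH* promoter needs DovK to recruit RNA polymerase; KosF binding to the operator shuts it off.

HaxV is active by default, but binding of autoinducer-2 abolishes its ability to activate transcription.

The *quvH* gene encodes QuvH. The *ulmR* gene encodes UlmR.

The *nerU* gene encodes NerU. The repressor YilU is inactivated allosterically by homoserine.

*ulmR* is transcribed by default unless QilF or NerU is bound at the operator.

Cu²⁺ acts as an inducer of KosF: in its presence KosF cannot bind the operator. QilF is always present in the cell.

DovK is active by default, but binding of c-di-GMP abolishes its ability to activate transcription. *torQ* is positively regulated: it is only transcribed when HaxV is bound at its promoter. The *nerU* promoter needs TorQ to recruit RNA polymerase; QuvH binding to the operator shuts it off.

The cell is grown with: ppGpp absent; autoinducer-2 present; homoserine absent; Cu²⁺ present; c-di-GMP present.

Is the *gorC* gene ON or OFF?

OFF

Homoserine is absent, so YilU is active.
ppGpp is absent, so RudQ is inactive.
QilF is produced constitutively and is active.
Autoinducer-2 is present, so HaxV is inactive.
Required activator HaxV is absent, so *torQ* is not transcribed.
So TorQ is not produced.
Cu²⁺ is present, so KosF is inactive.
c-di-GMP is present, so DovK is inactive.
Required activator DovK is absent, so *quvH* is not transcribed.
So QuvH is not produced.
Required activator TorQ is absent, so *nerU* is not transcribed.
So NerU is not produced.
With repressor QilF bound, *ulmR* is not transcribed.
So UlmR is not produced.
With repressor YilU bound, *gorC* is not transcribed.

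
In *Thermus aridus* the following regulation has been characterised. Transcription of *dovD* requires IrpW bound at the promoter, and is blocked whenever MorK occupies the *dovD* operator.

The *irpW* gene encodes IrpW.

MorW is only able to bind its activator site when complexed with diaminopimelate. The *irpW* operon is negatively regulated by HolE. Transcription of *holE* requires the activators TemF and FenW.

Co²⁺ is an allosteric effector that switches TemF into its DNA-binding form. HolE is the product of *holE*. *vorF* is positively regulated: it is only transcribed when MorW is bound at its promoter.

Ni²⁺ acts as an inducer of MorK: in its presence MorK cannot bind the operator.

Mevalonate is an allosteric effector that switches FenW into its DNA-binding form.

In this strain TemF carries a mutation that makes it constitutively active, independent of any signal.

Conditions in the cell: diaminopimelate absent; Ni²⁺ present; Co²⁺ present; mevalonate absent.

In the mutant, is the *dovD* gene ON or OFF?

ON

TemF is constitutively active in this strain.
Mevalonate is absent, so FenW is inactive.
Required activator FenW is absent, so *holE* is not transcribed.
So HolE is not produced.
With no repressor bound, *irpW* is transcribed.
So IrpW is produced and active.
Ni²⁺ is present, so MorK is inactive.
No repressor is bound and IrpW is active, so *dovD* is transcribed.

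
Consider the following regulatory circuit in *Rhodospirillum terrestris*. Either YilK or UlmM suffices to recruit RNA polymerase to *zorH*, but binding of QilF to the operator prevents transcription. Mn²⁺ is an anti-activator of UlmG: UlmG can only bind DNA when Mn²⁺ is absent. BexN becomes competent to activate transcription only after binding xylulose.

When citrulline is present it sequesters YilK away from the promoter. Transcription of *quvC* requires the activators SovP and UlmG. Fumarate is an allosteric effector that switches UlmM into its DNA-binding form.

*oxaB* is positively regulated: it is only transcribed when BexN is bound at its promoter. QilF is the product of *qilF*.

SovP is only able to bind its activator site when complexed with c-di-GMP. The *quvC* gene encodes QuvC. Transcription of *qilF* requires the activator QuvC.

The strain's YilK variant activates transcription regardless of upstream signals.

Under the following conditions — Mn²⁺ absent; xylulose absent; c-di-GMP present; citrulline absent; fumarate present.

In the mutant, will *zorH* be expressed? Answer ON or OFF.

OFF

YilK is constitutively active in this strain.
Fumarate is present, so UlmM is active.
c-di-GMP is present, so SovP is active.
Mn²⁺ is absent, so UlmG is active.
No repressor is bound and SovP and UlmG are active, so *quvC* is transcribed.
So QuvC is produced and active.
No repressor is bound and QuvC is active, so *qilF* is transcribed.
So QilF is produced and active.
With repressor QilF bound, *zorH* is not transcribed.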